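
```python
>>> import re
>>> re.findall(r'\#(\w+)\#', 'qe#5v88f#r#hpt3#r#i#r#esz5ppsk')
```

['5v88f', 'hpt3', 'i']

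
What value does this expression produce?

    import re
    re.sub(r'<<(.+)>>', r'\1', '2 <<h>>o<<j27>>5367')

Each match is replaced using the text its own group 1 captured.

'2 h>>o<<j275367'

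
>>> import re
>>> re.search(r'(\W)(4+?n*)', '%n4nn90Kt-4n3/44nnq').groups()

('-', '4n')

The match spans [9:12] → '-4n'.
Captured: group 1 = '-', group 2 = '4n'.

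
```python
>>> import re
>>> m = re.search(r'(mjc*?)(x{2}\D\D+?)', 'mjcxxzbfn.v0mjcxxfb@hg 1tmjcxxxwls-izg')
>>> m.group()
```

'mjcxxzb'

A non-greedy quantifier consumes as few characters as it can — just enough that the remainder of the pattern still matches from where it stops; whatever follows it matches normally.
The match spans [0:7] → 'mjcxxzb'.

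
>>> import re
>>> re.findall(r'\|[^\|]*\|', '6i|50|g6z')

`findall` yields the raw match text (1 of them) because the pattern has no groups.

['|50|']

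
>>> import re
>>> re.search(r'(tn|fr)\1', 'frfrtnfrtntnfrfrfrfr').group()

A backreference is literal: `\1` must see the identical characters the first group matched.
`re.search` scans for the first position where the pattern succeeds.
The match spans [0:4] → 'frfr'.
Captured: group 1 = 'fr'.

'frfr'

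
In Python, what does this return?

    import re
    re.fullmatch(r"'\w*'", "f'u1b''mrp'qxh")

None

`re.fullmatch` requires the pattern to consume the entire string.
Here there's no way to consume every character, so the call returns None.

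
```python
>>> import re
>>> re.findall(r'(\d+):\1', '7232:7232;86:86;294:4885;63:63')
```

A backreference is literal: `\1` must see the identical characters the first group matched.
Scanning left to right: at [0:9] match '7232:7232', group 1 = '7232'; at [10:15] match '86:86', group 1 = '86'; at [18:21] match '4:4', group 1 = '4'; at [25:30] match '63:63', group 1 = '63'.
Because there's exactly one group, `findall` drops the full match and keeps group 1 from each hit.

['7232', '86', '4', '63']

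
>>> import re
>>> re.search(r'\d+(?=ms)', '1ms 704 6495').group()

Because the assertion is zero-width, the text it checks is not consumed and won't appear in the result.
Unlike `match`, `search` isn't anchored — it looks for the pattern anywhere in the string.
The match spans [0:1] → '1'.

'1'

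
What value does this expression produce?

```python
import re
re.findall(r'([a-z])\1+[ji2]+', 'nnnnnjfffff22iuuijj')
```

['n', 'f', 'u']

`\1` is not a pattern — it's the concrete string captured by group 1, re-applied verbatim.
With a single group, `findall` returns only what that group captured — 3 items.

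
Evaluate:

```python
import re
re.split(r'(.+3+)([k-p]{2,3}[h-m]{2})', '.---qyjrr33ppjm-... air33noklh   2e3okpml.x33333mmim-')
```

['', '.---qyjrr33ppjm-... air33noklh   2e3okpml.x33333', 'mmim', '-']

Pattern: one or more of any character, then one or more of a literal '3' (captured); then 2 to 3 of a character in [k-p], then exactly 2 of a character in [h-m] (captured).
Matches to split on: at [0:52] → '.---qyjrr33ppjm-... air33noklh   2e3okpml.x33333mmim'.
`re.split` interleaves the captured-group text with the surrounding fragments.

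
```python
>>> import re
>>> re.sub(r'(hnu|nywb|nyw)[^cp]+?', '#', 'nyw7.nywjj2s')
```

'#.#j2s'

Matches: at [0:4] → 'nyw7'; at [5:9] → 'nywj'.
Each match is replaced by '#'.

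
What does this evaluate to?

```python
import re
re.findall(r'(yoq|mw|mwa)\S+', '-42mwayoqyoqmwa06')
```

['mw']

Branches in `(...|...)` are attempted left-to-right; the first branch that allows the whole pattern to succeed is taken.
Scanning left to right: at [3:17] match 'mwayoqyoqmwa06', group 1 = 'mw'.
Because there's exactly one group, `findall` drops the full match and keeps group 1 from the one hit.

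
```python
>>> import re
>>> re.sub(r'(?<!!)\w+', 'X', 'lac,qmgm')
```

'X,X'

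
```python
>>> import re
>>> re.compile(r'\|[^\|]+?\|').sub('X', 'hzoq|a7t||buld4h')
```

'hzoqX|buld4h'

Matches: at [4:9] → '|a7t|'.
`sub` substitutes 'X' at each match site.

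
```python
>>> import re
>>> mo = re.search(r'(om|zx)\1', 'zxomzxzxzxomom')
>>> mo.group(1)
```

'zx'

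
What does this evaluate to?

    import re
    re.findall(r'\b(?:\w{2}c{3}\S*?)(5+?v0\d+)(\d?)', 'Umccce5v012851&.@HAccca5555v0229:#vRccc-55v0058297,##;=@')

Lazy quantifiers expand one character at a time until the remainder of the pattern can match.
2 groups means each result is a tuple of 2 captured strings — 3 here.

[('5v012851', ''), ('5555v0229', ''), ('55v0058297', '')]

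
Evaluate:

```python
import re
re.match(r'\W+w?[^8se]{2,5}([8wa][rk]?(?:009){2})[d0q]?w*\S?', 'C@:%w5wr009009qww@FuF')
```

None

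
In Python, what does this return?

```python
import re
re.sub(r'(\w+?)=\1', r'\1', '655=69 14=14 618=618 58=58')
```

'655=69 14 618 58'

`\1` is not a pattern — it's the concrete string captured by group 1, re-applied verbatim.
Matches: at [7:12] → '14=14'; at [13:20] → '618=618'; at [21:26] → '58=58'.
The replacement refers to a captured group, so each match is rewritten using its own captured text.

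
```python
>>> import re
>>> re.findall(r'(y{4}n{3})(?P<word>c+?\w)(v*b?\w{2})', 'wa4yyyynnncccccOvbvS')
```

The `?` after the quantifier makes it lazy — it takes as little as possible before letting the rest of the pattern try.
With 3 capturing groups, `findall` returns a 3-tuple per match.

[('yyyynnn', 'cc', 'cc')]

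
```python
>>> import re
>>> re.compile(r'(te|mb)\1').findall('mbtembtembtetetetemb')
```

['te', 'te']

After group 1 captures some text, `\1` only succeeds where that same text appears again.
Matches: at [10:14] match 'tete', group 1 = 'te'; at [14:18] match 'tete', group 1 = 'te'.
`findall` collects group 1 from each match (2 total).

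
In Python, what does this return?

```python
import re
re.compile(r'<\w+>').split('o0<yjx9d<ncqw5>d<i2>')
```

['o0<yjx9d', 'd', '']

Splitting on the pattern gives 3 pieces.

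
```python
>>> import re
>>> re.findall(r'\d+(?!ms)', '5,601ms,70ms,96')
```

['5', '60', '7', '96']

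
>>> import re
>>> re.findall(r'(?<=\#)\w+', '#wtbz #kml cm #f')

['wtbz', 'kml', 'f']

Lookahead/lookbehind check context without consuming it, so the matched span excludes the asserted characters.
With no groups in the pattern, `findall` gives back each whole match — 3 here.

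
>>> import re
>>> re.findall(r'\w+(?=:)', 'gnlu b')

Lookahead/lookbehind check context without consuming it, so the matched span excludes the asserted characters.
`findall` yields the raw match text (0 of them) because the pattern has no groups.
Nothing in the string satisfies the pattern, so the list is empty.

[]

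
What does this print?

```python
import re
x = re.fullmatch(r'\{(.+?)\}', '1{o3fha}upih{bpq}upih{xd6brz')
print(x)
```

None

`re.fullmatch` requires the pattern to consume the entire string.
Here there's no way to consume every character, so the call returns None.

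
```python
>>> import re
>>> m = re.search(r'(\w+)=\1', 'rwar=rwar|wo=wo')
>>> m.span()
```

`\1` has to match the exact text group 1 already captured.
The match spans [0:9] → 'rwar=rwar'.

(0, 9)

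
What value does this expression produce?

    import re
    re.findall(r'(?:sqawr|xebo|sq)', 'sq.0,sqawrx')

['sq', 'sqawr']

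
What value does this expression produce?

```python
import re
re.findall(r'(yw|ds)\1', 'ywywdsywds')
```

The backreference `\1` re-matches whatever the first group consumed, character for character.
`findall` collects group 1 from the one match (1 total).

['yw']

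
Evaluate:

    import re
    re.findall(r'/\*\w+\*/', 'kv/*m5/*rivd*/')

Matches: at [6:14] → '/*rivd*/'.
No capturing groups, so `findall` returns the 1 full match string.

['/*rivd*/']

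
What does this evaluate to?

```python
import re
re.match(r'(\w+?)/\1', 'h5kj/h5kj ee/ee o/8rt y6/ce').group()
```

'h5kj/h5kj'

`re.match` won't scan ahead — the pattern has to work from the very first character.
The match spans [0:9] → 'h5kj/h5kj'.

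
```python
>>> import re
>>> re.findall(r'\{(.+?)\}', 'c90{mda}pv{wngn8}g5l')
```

['mda', 'wngn8']

A non-greedy quantifier consumes as few characters as it can — just enough that the remainder of the pattern still matches from where it stops; whatever follows it matches normally.
Scanning left to right: at [3:8] match '{mda}', group 1 = 'mda'; at [10:17] match '{wngn8}', group 1 = 'wngn8'.
With a single group, `findall` returns only what that group captured — 2 items.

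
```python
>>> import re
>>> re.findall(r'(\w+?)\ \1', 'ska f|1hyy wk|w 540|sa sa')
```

['sa']

`\1` has to match the exact text group 1 already captured.
Scanning left to right: at [20:25] match 'sa sa', group 1 = 'sa'.
One capturing group, so `findall` returns just the captured substring from the one match — 1 in all.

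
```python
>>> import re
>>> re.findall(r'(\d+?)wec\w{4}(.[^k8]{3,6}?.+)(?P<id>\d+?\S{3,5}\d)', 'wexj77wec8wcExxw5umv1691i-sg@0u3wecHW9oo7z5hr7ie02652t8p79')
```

`findall` packs the 3 group values into a tuple for every match.

[('77', 'xxw5umv1691i-sg@0u3wecHW9oo7z5hr7ie0265', '2t8p79')]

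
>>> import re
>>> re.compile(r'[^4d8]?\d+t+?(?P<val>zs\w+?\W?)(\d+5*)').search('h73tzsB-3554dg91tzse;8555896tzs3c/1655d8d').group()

'h73tzsB-3554'

This matches optionally any character except [4d8], then one or more of a digit, then one or more of a literal 't' (lazy); then the literal 'zs', then one or more of a word character (lazy), then optionally a non-word character (captured as 'val'); then one or more of a digit, then zero or more of a literal '5' (captured).
`re.search` scans for the first position where the pattern succeeds.
The match spans [0:12] → 'h73tzsB-3554'.
Captured: group 1 = 'zsB-', group 2 = '3554'.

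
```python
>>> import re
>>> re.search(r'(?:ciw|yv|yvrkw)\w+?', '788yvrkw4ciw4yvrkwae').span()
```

(3, 6)

`|` is ordered: at each position the engine commits to the first alternative that works.
Unlike `match`, `search` isn't anchored — it looks for the pattern anywhere in the string.
The match spans [3:6] → 'yvr'.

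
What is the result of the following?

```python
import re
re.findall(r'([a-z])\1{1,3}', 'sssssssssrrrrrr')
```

The backreference `\1` re-matches whatever the first group consumed, character for character.
One capturing group, so `findall` returns just the captured substring from each match — 4 in all.

['s', 's', 'r', 'r']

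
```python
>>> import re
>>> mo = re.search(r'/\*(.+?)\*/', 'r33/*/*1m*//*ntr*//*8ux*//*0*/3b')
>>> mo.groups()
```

The match spans [3:11] → '/*/*1m*/'.
Captured: group 1 = '/*1m'.

('/*1m',)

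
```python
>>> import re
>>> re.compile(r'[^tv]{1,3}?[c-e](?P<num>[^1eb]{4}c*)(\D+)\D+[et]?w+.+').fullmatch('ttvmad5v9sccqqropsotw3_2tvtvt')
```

None

For `fullmatch`, every character of the input must be accounted for by the pattern.
Here the string isn't matched end-to-end, so the call returns None.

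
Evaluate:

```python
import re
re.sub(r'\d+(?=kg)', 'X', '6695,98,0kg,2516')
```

'6695,98,Xkg,2516'

Because the assertion is zero-width, the text it checks is not consumed and won't appear in the result.
Every occurrence is swapped for 'X'.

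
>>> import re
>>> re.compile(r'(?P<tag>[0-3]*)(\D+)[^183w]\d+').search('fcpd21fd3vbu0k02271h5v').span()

(0, 6)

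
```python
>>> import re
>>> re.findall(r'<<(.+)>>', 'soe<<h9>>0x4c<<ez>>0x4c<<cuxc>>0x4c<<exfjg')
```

['h9>>0x4c<<ez>>0x4c<<cuxc']

With a single group, `findall` returns only what that group captured — 1 item.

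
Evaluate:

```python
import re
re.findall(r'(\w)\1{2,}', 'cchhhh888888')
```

A backreference is literal: `\1` must see the identical characters the first group matched.
Scanning left to right: at [2:6] match 'hhhh', group 1 = 'h'; at [6:12] match '888888', group 1 = '8'.
With a single group, `findall` returns only what that group captured — 2 items.

['h', '8']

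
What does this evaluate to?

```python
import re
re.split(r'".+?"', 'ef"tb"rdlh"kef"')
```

`split` removes every match and returns the 3 fragments in between.

['ef', 'rdlh', '']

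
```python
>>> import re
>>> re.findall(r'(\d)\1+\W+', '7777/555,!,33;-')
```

['7', '5', '3']

`\1` is not a pattern — it's the concrete string captured by group 1, re-applied verbatim.
Walking the string: at [0:5] match '7777/', group 1 = '7'; at [5:11] match '555,!,', group 1 = '5'; at [11:15] match '33;-', group 1 = '3'.
With a single group, `findall` returns only what that group captured — 3 items.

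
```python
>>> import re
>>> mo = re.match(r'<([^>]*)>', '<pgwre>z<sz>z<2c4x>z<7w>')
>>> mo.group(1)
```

`match` is anchored at position 0; if the pattern doesn't fit there, it returns None.
The match spans [0:7] → '<pgwre>'.
Captured: group 1 = 'pgwre'.

'pgwre'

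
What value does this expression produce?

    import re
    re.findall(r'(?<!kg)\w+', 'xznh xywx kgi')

['xznh', 'xywx', 'kgi']

The negative lookaround is zero-width — it rules out positions where the adjacent text would match, without consuming anything.
Scanning left to right: at [0:4] → 'xznh'; at [5:9] → 'xywx'; at [10:13] → 'kgi'.
No capturing groups, so `findall` returns the 3 full match strings.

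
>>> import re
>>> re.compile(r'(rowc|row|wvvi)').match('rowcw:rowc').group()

'rowc'

`re.match` only tries the pattern at the start of the string.
The match spans [0:4] → 'rowc'.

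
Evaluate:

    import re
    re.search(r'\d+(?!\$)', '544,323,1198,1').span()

(0, 3)

The negative lookahead/lookbehind blocks any match where the forbidden context is present.
Unlike `match`, `search` isn't anchored — it looks for the pattern anywhere in the string.
The match spans [0:3] → '544'.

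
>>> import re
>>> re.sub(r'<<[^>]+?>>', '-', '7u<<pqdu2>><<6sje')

Matches: at [2:11] → '<<pqdu2>>'.
`sub` substitutes '-' at each match site.

'7u-<<6sje'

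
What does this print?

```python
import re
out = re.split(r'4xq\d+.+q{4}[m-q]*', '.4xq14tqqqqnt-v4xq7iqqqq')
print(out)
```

The pattern matches the literal '4xq', then one or more of a digit; then one or more of any character; then exactly 4 of the literal 'q', then zero or more of a character in [m-q].
Matches to split on: at [1:24] → '4xq14tqqqqnt-v4xq7iqqqq'.
`split` removes every match and returns the 2 fragments in between.

['.', '']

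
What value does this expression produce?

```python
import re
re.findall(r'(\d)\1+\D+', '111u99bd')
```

['1', '9']

The backreference `\1` re-matches whatever the first group consumed, character for character.
Matches: at [0:4] match '111u', group 1 = '1'; at [4:8] match '99bd', group 1 = '9'.
`findall` collects group 1 from each match (2 total).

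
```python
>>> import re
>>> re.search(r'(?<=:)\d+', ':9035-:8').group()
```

'9035'

The lookaround is zero-width — it requires the adjacent text to match without consuming it, so the asserted text isn't part of the match.
The match spans [1:5] → '9035'.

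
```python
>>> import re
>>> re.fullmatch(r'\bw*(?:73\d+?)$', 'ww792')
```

`re.fullmatch` requires the pattern to consume the entire string.
Here the string isn't matched end-to-end, so the call returns None.

None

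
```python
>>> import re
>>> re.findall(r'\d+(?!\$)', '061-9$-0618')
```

['061', '0618']

The negative lookaround is zero-width — it rules out positions where the adjacent text would match, without consuming anything.
Walking the string: at [0:3] → '061'; at [7:11] → '0618'.
`findall` yields the raw match text (2 of them) because the pattern has no groups.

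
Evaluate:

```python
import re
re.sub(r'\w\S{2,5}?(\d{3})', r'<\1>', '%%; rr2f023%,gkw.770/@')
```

'%%; <023>%,<770>/@'

This matches a word character, then 2 to 5 of a non-whitespace character (lazy); then exactly 3 of a digit (captured).
Matches: at [4:11] → 'rr2f023'; at [13:20] → 'gkw.770'.
`\1` in the replacement pulls in group 1's text for each match.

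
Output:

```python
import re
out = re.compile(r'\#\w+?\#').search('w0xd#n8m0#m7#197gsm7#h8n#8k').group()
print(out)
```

`re.search` scans for the first position where the pattern succeeds.
The match spans [4:10] → '#n8m0#'.

#n8m0#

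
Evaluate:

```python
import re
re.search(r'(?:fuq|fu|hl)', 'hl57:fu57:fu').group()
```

The match spans [0:2] → 'hl'.

'hl'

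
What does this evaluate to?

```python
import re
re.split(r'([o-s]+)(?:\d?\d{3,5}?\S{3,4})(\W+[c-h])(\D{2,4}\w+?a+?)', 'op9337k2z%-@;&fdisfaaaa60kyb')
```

['', 'op', '-@;&f', 'disfaa', 'aa60kyb']

`re.split` interleaves the captured-group text with the surrounding fragments.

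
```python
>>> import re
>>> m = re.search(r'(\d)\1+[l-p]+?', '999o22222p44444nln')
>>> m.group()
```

`\1` is not a pattern — it's the concrete string captured by group 1, re-applied verbatim.
`re.search` scans for the first position where the pattern succeeds.
The match spans [0:4] → '999o'.
Captured: group 1 = '9'.

'999o'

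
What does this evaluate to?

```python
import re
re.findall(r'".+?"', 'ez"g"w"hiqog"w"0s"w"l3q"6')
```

['"g"', '"hiqog"', '"0s"', '"l3q"']

With the lazy modifier that quantifier settles for the fewest repetitions that let the rest of the pattern succeed (the atoms after it are unaffected and can still be greedy).
Walking the string: at [2:5] → '"g"'; at [6:13] → '"hiqog"'; at [14:18] → '"0s"'; at [19:24] → '"l3q"'.
No capturing groups, so `findall` returns the 4 full match strings.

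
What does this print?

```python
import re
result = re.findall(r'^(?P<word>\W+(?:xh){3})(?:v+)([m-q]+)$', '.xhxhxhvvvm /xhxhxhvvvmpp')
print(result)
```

[]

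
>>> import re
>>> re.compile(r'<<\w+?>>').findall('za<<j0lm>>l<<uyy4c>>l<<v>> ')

Matches: at [2:10] → '<<j0lm>>'; at [11:20] → '<<uyy4c>>'; at [21:26] → '<<v>>'.
`findall` yields the raw match text (3 of them) because the pattern has no groups.

['<<j0lm>>', '<<uyy4c>>', '<<v>>']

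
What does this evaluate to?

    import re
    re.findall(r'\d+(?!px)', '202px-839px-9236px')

The negative lookahead/lookbehind blocks any match where the forbidden context is present.
Matches: at [0:2] → '20'; at [6:8] → '83'; at [12:15] → '923'.
`findall` yields the raw match text (3 of them) because the pattern has no groups.

['20', '83', '923']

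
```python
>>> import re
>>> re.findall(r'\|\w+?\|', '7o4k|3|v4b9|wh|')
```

Walking the string: at [4:7] → '|3|'; at [11:15] → '|wh|'.
`findall` yields the raw match text (2 of them) because the pattern has no groups.

['|3|', '|wh|']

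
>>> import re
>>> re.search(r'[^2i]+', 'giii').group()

The match spans [0:1] → 'g'.

'g'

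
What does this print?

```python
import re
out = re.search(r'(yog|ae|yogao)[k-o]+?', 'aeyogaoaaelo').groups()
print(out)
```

The match spans [8:11] → 'ael'.
Captured: group 1 = 'ae'.

('ae',)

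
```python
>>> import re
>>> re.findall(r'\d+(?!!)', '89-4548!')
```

['89', '454']

A negative assertion filters positions out without eating any characters.
Matches: at [0:2] → '89'; at [3:6] → '454'.
`findall` yields the raw match text (2 of them) because the pattern has no groups.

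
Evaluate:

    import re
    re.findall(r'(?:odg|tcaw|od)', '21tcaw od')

Scanning left to right: at [2:6] → 'tcaw'; at [7:9] → 'od'.
`findall` yields the raw match text (2 of them) because the pattern has no groups.

['tcaw', 'od']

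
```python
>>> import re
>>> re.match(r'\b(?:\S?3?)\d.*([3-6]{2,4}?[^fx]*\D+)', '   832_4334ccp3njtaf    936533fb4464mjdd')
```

None

With `match`, the pattern is implicitly anchored at the beginning.
Here position 0 doesn't satisfy it, so the call returns None.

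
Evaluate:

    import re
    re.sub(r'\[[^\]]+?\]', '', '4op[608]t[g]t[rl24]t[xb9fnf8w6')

'4opttt[xb9fnf8w6'

Every occurrence is swapped for ''.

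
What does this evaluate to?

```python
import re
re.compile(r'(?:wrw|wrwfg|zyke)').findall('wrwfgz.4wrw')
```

`|` is ordered: at each position the engine commits to the first alternative that works.
With no groups in the pattern, `findall` gives back each whole match — 2 here.

['wrw', 'wrw']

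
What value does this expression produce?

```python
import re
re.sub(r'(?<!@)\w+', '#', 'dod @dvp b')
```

The negative lookahead/lookbehind blocks any match where the forbidden context is present.
Every occurrence is swapped for '#'.

'# @d# #'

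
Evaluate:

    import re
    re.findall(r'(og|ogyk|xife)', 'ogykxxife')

['og', 'xife']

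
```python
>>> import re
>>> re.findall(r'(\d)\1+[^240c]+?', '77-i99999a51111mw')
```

['7', '9', '1']

`\1` is not a pattern — it's the concrete string captured by group 1, re-applied verbatim.
Walking the string: at [0:3] match '77-', group 1 = '7'; at [4:10] match '99999a', group 1 = '9'; at [11:16] match '1111m', group 1 = '1'.
With a single group, `findall` returns only what that group captured — 3 items.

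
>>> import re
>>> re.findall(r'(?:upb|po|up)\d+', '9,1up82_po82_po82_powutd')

With no groups in the pattern, `findall` gives back each whole match — 3 here.

['up82', 'po82', 'po82']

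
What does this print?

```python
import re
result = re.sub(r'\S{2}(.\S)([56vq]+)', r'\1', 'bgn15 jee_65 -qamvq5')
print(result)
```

n1 e_ am

Pattern: exactly 2 of a non-whitespace character; then any character, then a non-whitespace character (captured); then one or more of one of [56vq] (captured).
Matches: at [0:5] → 'bgn15'; at [6:12] → 'jee_65'; at [13:20] → '-qamvq5'.
Each match is replaced using the text its own group 1 captured.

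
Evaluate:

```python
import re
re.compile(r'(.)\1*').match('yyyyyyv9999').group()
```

'yyyyyy'

`match` is anchored at position 0; if the pattern doesn't fit there, it returns None.
The match spans [0:6] → 'yyyyyy'.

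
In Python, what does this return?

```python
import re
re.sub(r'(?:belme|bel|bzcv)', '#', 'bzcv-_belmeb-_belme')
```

'#-_#b-_#'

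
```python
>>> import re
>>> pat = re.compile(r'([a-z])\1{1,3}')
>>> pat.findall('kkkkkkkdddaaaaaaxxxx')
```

['k', 'k', 'd', 'a', 'a', 'x']

After group 1 captures some text, `\1` only succeeds where that same text appears again.
Because there's exactly one group, `findall` drops the full match and keeps group 1 from each hit.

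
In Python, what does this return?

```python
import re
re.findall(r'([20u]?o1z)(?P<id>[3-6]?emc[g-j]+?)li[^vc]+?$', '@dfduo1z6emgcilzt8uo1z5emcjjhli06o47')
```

[('uo1z', '5emcjjh')]

Pattern: optionally one of [20u], then the literal 'o1z' (captured); then optionally a character in [3-6], then the literal 'emc', then one or more of a character in [g-j] (lazy) (captured as 'id'); then the literal 'li', then one or more of any character except [vc] (lazy); then anchored at the end.
Matches: at [18:36] match 'uo1z5emcjjhli06o47', groups = ('uo1z', '5emcjjh').
Multiple groups make `findall` return tuples — one 2-tuple for the one match.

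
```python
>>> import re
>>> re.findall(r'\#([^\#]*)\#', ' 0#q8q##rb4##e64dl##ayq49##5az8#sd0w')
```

['q8q', 'rb4', 'e64dl', 'ayq49', '5az8']

One capturing group, so `findall` returns just the captured substring from each match — 5 in all.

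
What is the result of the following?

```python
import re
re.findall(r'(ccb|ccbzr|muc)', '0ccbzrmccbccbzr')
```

`|` is ordered: at each position the engine commits to the first alternative that works.
Scanning left to right: at [1:4] match 'ccb', group 1 = 'ccb'; at [7:10] match 'ccb', group 1 = 'ccb'; at [10:13] match 'ccb', group 1 = 'ccb'.
With a single group, `findall` returns only what that group captured — 3 items.

['ccb', 'ccb', 'ccb']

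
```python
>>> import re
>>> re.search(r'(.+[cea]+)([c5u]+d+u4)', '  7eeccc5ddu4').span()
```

The match spans [0:13] → '  7eeccc5ddu4'.

(0, 13)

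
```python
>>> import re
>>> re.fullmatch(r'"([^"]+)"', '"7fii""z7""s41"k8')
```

None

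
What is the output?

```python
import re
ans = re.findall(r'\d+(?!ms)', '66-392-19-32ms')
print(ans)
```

A negative assertion filters positions out without eating any characters.
`findall` yields the raw match text (4 of them) because the pattern has no groups.

['66', '392', '19', '3']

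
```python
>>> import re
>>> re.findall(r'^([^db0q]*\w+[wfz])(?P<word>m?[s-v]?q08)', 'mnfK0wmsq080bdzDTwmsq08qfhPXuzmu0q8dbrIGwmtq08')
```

[('mnfK0wmsq080bdzDTwmsq08qfhPXuzmu0q8dbrIGw', 'mtq08')]

The pattern matches anchored at the start of the string; then zero or more of any character except [db0q], then one or more of a word character, then one of [wfz] (captured); then optionally a literal 'm', then optionally a character in [s-v], then the literal 'q08' (captured as 'word').
Walking the string: at [0:46] match 'mnfK0wmsq080bdzDTwmsq08qfhPXuzmu0q8dbrIGwmtq08', groups = ('mnfK0wmsq080bdzDTwmsq08qfhPXuzmu0q8dbrIGw', 'mtq08').
With 2 capturing groups, `findall` returns a 2-tuple per match.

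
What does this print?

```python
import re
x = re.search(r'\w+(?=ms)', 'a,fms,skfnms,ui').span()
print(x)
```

The positive lookaround only admits positions where the adjacent text matches; those characters stay outside the span.
Unlike `match`, `search` isn't anchored — it looks for the pattern anywhere in the string.
The match spans [2:3] → 'f'.

(2, 3)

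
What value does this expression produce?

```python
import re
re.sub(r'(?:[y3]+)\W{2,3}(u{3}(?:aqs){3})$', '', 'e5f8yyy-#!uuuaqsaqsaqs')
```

'e5f8'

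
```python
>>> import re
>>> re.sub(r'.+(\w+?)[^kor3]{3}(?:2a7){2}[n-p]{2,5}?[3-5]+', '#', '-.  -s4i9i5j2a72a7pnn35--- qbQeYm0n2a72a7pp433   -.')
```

This matches one or more of any character; then one or more of a word character (lazy) (captured); then exactly 3 of any character except [kor3], then the literal '2a7' repeated 2 times, then 2 to 5 of a character in [n-p] (lazy); then one or more of a character in [3-5].
Matches: at [0:46] → '-.  -s4i9i5j2a72a7pnn35--- qbQeYm0n2a72a7pp433'.
Every occurrence is swapped for '#'.

'#   -.'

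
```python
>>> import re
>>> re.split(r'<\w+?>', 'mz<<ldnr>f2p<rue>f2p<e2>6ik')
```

Matches to split on: at [3:9] → '<ldnr>'; at [12:17] → '<rue>'; at [20:24] → '<e2>'.
Splitting on the pattern gives 4 pieces.

['mz<', 'f2p', 'f2p', '6ik']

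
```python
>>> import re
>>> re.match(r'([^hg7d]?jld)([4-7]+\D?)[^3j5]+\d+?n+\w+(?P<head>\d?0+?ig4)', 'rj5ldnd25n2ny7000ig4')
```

None

`re.match` only tries the pattern at the start of the string.
Here the pattern fails at index 0, so the call returns None.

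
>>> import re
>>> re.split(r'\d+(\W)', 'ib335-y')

['ib', '-', 'y']

The pattern matches one or more of a digit; then a non-word character (captured).
Matches to split on: at [2:6] → '335-'.
Because the pattern has a capturing group, `split` also inserts each captured text between the pieces.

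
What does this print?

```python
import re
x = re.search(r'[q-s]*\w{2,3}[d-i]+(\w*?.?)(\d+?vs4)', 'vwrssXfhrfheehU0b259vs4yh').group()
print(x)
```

Pattern: zero or more of a character in [q-s], then 2 to 3 of a word character; then one or more of a character in [d-i]; then zero or more of a word character (lazy), then optionally any character (captured); then one or more of a digit (lazy), then the literal 'vs4' (captured).
`re.search` scans for the first position where the pattern succeeds.
The match spans [2:23] → 'rssXfhrfheehU0b259vs4'.
Captured: group 1 = 'rfheehU0b', group 2 = '259vs4'.

rssXfhrfheehU0b259vs4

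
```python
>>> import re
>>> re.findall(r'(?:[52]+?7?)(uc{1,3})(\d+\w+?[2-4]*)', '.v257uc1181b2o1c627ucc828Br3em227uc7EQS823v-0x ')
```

[('uc', '1181b2'), ('ucc', '828B'), ('uc', '7E')]

This matches one or more of one of [52] (lazy), then optionally a literal '7' (non-capturing group); then the literal 'u', then 1 to 3 of a literal 'c' (captured); then one or more of a digit, then one or more of a word character (lazy), then zero or more of a character in [2-4] (captured).
Lazy quantifiers expand one character at a time until the remainder of the pattern can match.
Matches: at [2:13] match '257uc1181b2', groups = ('uc', '1181b2'); at [17:26] match '27ucc828B', groups = ('ucc', '828B'); at [30:37] match '227uc7E', groups = ('uc', '7E').
With 2 capturing groups, `findall` returns a 2-tuple per match.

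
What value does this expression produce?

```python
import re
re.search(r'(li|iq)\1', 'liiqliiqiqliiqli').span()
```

After group 1 captures some text, `\1` only succeeds where that same text appears again.
`re.search` tries every starting position until one works.
The match spans [6:10] → 'iqiq'.
Captured: group 1 = 'iq'.

(6, 10)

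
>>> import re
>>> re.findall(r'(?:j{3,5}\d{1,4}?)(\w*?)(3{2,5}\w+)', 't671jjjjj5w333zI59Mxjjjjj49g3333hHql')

[('w', '333zI59Mxjjjjj49g3333hHql')]

The pattern matches 3 to 5 of the literal 'j', then 1 to 4 of a digit (lazy) (non-capturing group); then zero or more of a word character (lazy) (captured); then 2 to 5 of a literal '3', then one or more of a word character (captured).
Walking the string: at [4:36] match 'jjjjj5w333zI59Mxjjjjj49g3333hHql', groups = ('w', '333zI59Mxjjjjj49g3333hHql').
2 groups means the one result is a tuple of 2 captured strings — 1 here.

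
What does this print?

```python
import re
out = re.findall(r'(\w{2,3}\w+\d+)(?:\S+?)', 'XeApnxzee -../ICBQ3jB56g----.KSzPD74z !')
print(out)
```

['ICBQ3jB56', 'KSzPD74']

Pattern: 2 to 3 of a word character, then one or more of a word character, then one or more of a digit (captured); then one or more of a non-whitespace character (lazy) (non-capturing group).
The `?` after the quantifier makes it lazy — it takes as little as possible before letting the rest of the pattern try.
Scanning left to right: at [14:24] match 'ICBQ3jB56g', group 1 = 'ICBQ3jB56'; at [29:37] match 'KSzPD74z', group 1 = 'KSzPD74'.
One capturing group, so `findall` returns just the captured substring from each match — 2 in all.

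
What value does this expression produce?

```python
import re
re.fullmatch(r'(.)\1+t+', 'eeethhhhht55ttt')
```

`fullmatch` succeeds only if the pattern covers the string from start to end.
Here there's no way to consume every character, so the call returns None.

None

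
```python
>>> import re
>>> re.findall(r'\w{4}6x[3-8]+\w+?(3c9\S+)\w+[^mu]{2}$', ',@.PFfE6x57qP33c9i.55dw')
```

['3c9i.5']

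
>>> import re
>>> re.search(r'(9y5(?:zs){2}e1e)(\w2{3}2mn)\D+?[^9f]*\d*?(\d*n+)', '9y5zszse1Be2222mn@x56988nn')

None

Here the pattern never matches, so the call returns None.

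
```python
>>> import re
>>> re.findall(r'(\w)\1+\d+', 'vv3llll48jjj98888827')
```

['v', 'l', 'j']

A backreference is literal: `\1` must see the identical characters the first group matched.
Scanning left to right: at [0:3] match 'vv3', group 1 = 'v'; at [3:9] match 'llll48', group 1 = 'l'; at [9:20] match 'jjj98888827', group 1 = 'j'.
One capturing group, so `findall` returns just the captured substring from each match — 3 in all.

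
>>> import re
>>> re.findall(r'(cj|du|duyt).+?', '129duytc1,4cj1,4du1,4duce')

['du', 'cj', 'du', 'du']

Alternation tries branches left to right and keeps the first one that lets the overall match succeed at that position.
Scanning left to right: at [3:6] match 'duy', group 1 = 'du'; at [11:14] match 'cj1', group 1 = 'cj'; at [16:19] match 'du1', group 1 = 'du'; at [21:24] match 'duc', group 1 = 'du'.
One capturing group, so `findall` returns just the captured substring from each match — 4 in all.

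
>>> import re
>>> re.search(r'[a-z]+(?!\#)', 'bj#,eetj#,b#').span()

(0, 1)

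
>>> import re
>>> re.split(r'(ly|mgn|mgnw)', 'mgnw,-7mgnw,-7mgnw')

['', 'mgn', 'w,-7', 'mgn', 'w,-7', 'mgn', 'w']

Alternation tries branches left to right and keeps the first one that lets the overall match succeed at that position.
With a capturing group present, the delimiter's captured portion is kept in the result list.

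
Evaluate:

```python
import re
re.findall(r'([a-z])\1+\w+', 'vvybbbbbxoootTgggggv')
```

A backreference is literal: `\1` must see the identical characters the first group matched.
Scanning left to right: at [0:20] match 'vvybbbbbxoootTgggggv', group 1 = 'v'.
`findall` collects group 1 from the one match (1 total).

['v']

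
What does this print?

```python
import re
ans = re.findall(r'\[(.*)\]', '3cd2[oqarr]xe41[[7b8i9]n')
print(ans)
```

One capturing group, so `findall` returns just the captured substring from the one match — 1 in all.

['oqarr]xe41[[7b8i9']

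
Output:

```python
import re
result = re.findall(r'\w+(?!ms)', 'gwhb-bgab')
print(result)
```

['gwhb', 'bgab']

`(?!…)`/`(?<!…)` only lets a position through if the neighbouring text does NOT match; no characters are consumed.
No capturing groups, so `findall` returns the 2 full match strings.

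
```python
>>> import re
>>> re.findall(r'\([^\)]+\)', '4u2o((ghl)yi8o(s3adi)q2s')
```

['((ghl)', '(s3adi)']

Matches: at [4:10] → '((ghl)'; at [14:21] → '(s3adi)'.
Since nothing is captured, `findall` lists the 2 matched substrings directly.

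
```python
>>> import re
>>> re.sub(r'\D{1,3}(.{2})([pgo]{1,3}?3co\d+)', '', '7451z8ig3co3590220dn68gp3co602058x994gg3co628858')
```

'7451x994gg3co628858'

This matches 1 to 3 of a non-digit; then exactly 2 of any character (captured); then 1 to 3 of one of [pgo] (lazy), then the literal '3co', then one or more of a digit (captured).
Each match is replaced by ''.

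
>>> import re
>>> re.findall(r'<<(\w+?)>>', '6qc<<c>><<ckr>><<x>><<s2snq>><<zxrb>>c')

['c', 'ckr', 'x', 's2snq', 'zxrb']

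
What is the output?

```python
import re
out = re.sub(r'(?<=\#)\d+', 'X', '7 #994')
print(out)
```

The positive lookaround only admits positions where the adjacent text matches; those characters stay outside the span.
Matches: at [3:6] → '994'.
Each match is replaced by 'X'.

7 #X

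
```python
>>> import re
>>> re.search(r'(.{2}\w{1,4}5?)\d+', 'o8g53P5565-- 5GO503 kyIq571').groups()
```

('o8g53P5',)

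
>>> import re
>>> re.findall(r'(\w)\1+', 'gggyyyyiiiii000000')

`\1` has to match the exact text group 1 already captured.
`findall` collects group 1 from each match (4 total).

['g', 'y', 'i', '0']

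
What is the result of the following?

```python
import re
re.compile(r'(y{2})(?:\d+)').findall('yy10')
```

['yy']

This matches exactly 2 of a literal 'y' (captured); then one or more of a digit (non-capturing group).
Scanning left to right: at [0:4] match 'yy10', group 1 = 'yy'.
`findall` collects group 1 from the one match (1 total).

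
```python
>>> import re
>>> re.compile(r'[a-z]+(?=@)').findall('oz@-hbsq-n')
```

['oz']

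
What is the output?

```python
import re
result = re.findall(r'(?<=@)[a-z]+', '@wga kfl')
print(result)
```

The `(?=…)`/`(?<=…)` assertion just peeks at neighbouring text; it doesn't advance the match position.
Matches: at [1:4] → 'wga'.
`findall` yields the raw match text (1 of them) because the pattern has no groups.

['wga']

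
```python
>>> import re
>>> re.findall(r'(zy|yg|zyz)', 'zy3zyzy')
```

Alternation isn't longest-match — the leftmost alternative that fits at this position is chosen.
With a single group, `findall` returns only what that group captured — 3 items.

['zy', 'zy', 'zy']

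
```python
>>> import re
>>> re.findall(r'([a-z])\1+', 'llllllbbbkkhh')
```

['l', 'b', 'k', 'h']

`\1` has to match the exact text group 1 already captured.
One capturing group, so `findall` returns just the captured substring from each match — 4 in all.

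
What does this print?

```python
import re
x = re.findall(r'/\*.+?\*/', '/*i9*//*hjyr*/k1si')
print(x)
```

The `?` after the quantifier makes it lazy — it takes as little as possible before letting the rest of the pattern try.
Matches: at [0:6] → '/*i9*/'; at [6:14] → '/*hjyr*/'.
No capturing groups, so `findall` returns the 2 full match strings.

['/*i9*/', '/*hjyr*/']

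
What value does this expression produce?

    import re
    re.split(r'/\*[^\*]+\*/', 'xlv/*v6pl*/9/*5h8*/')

Matches to split on: at [3:11] → '/*v6pl*/'; at [12:19] → '/*5h8*/'.
The string is cut at each match, leaving 3 pieces.

['xlv', '9', '']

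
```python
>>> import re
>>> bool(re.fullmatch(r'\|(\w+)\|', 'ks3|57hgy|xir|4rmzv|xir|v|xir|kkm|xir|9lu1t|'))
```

False

For `fullmatch`, every character of the input must be accounted for by the pattern.
Here there's no way to consume every character, so the call returns None, and `bool(None)` is False.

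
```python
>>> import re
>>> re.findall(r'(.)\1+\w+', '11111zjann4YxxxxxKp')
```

`\1` is not a pattern — it's the concrete string captured by group 1, re-applied verbatim.
Walking the string: at [0:19] match '11111zjann4YxxxxxKp', group 1 = '1'.
`findall` collects group 1 from the one match (1 total).

['1']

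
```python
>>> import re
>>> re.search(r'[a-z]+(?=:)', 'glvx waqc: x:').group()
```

'waqc'

The positive lookaround only admits positions where the adjacent text matches; those characters stay outside the span.
`re.search` tries every starting position until one works.
The match spans [5:9] → 'waqc'.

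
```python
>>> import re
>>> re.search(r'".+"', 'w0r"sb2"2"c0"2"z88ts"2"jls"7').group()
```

'"sb2"2"c0"2"z88ts"2"jls"'

`re.search` scans for the first position where the pattern succeeds.
The match spans [3:27] → '"sb2"2"c0"2"z88ts"2"jls"'.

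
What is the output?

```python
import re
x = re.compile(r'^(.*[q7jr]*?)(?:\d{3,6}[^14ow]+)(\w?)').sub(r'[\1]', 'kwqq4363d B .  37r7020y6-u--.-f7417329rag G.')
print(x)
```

[kwqq4363d B .  37r7020y6-u--.-f7417]

This matches anchored at the start of the string; then zero or more of any character, then zero or more of one of [q7jr] (lazy) (captured); then 3 to 6 of a digit, then one or more of any character except [14ow] (non-capturing group); then optionally a word character (captured).
Matches: at [0:44] → 'kwqq4363d B .  37r7020y6-u--.-f7417329rag G.'.
`\1` in the replacement pulls in group 1's text for each match.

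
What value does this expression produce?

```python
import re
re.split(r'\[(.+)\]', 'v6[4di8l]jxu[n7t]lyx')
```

['v6', '4di8l]jxu[n7t', 'lyx']

Because the pattern has a capturing group, `split` also inserts each captured text between the pieces.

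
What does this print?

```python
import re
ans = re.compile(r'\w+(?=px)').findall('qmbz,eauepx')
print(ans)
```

['eaue']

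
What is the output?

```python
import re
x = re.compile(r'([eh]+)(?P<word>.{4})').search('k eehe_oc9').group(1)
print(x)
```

eehe

Pattern: one or more of one of [eh] (captured); then exactly 4 of any character (captured as 'word').
Unlike `match`, `search` isn't anchored — it looks for the pattern anywhere in the string.
The match spans [2:10] → 'eehe_oc9'.
Captured: group 1 = 'eehe', group 2 = '_oc9'.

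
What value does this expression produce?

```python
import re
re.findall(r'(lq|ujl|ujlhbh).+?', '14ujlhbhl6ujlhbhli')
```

['ujl', 'ujl']

Alternation isn't longest-match — the leftmost alternative that fits at this position is chosen.
With a single group, `findall` returns only what that group captured — 2 items.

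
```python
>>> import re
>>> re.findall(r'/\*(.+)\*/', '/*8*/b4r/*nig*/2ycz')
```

`findall` collects group 1 from the one match (1 total).

['8*/b4r/*nig']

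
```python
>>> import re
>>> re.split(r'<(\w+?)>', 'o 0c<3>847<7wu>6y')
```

['o 0c', '3', '847', '7wu', '6y']

Matches to split on: at [4:7] → '<3>'; at [10:15] → '<7wu>'.
`re.split` interleaves the captured-group text with the surrounding fragments.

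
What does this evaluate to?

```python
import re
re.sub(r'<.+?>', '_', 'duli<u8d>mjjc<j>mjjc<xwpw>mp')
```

'duli_mjjc_mjjc_mp'

Every occurrence is swapped for '_'.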